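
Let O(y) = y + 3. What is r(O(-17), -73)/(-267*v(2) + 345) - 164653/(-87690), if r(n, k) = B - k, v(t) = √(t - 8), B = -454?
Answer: 110406607/67433610 - 11303*I*√6/60751 ≈ 1.6373 - 0.45574*I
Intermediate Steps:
O(y) = 3 + y
v(t) = √(-8 + t)
r(n, k) = -454 - k
r(O(-17), -73)/(-267*v(2) + 345) - 164653/(-87690) = (-454 - 1*(-73))/(-267*√(-8 + 2) + 345) - 164653/(-87690) = (-454 + 73)/(-267*I*√6 + 345) - 164653*(-1/87690) = -381/(-267*I*√6 + 345) + 164653/87690 = -381/(345 - 267*I*√6) + 164653/87690 = 164653/87690 - 381/(345 - 267*I*√6)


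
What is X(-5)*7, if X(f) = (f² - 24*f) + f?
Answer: 980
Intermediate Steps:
X(f) = f² - 23*f
X(-5)*7 = -5*(-23 - 5)*7 = -5*(-28)*7 = 140*7 = 980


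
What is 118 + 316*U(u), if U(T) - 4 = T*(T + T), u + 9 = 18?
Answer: 52574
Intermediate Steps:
u = 9 (u = -9 + 18 = 9)
U(T) = 4 + 2*T² (U(T) = 4 + T*(T + T) = 4 + T*(2*T) = 4 + 2*T²)
118 + 316*U(u) = 118 + 316*(4 + 2*9²) = 118 + 316*(4 + 2*81) = 118 + 316*(4 + 162) = 118 + 316*166 = 118 + 52456 = 52574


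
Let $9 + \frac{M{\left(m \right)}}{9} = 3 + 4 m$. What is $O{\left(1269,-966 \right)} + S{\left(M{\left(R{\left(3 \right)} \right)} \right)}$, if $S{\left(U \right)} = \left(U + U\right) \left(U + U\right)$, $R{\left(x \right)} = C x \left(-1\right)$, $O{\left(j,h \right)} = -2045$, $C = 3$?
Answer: $569491$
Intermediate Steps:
$R{\left(x \right)} = - 3 x$ ($R{\left(x \right)} = 3 x \left(-1\right) = - 3 x$)
$M{\left(m \right)} = -54 + 36 m$ ($M{\left(m \right)} = -81 + 9 \left(3 + 4 m\right) = -81 + \left(27 + 36 m\right) = -54 + 36 m$)
$S{\left(U \right)} = 4 U^{2}$ ($S{\left(U \right)} = 2 U 2 U = 4 U^{2}$)
$O{\left(1269,-966 \right)} + S{\left(M{\left(R{\left(3 \right)} \right)} \right)} = -2045 + 4 \left(-54 + 36 \left(\left(-3\right) 3\right)\right)^{2} = -2045 + 4 \left(-54 + 36 \left(-9\right)\right)^{2} = -2045 + 4 \left(-54 - 324\right)^{2} = -2045 + 4 \left(-378\right)^{2} = -2045 + 4 \cdot 142884 = -2045 + 571536 = 569491$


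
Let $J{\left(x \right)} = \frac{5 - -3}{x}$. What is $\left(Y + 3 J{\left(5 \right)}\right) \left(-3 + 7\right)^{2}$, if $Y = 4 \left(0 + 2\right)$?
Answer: $\frac{1024}{5} \approx 204.8$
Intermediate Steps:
$J{\left(x \right)} = \frac{8}{x}$ ($J{\left(x \right)} = \frac{5 + 3}{x} = \frac{8}{x}$)
$Y = 8$ ($Y = 4 \cdot 2 = 8$)
$\left(Y + 3 J{\left(5 \right)}\right) \left(-3 + 7\right)^{2} = \left(8 + 3 \cdot \frac{8}{5}\right) \left(-3 + 7\right)^{2} = \left(8 + 3 \cdot 8 \cdot \frac{1}{5}\right) 4^{2} = \left(8 + 3 \cdot \frac{8}{5}\right) 16 = \left(8 + \frac{24}{5}\right) 16 = \frac{64}{5} \cdot 16 = \frac{1024}{5}$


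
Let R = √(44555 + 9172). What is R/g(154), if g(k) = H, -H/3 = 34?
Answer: -√53727/102 ≈ -2.2725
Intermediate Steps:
H = -102 (H = -3*34 = -102)
g(k) = -102
R = √53727 ≈ 231.79
R/g(154) = √53727/(-102) = √53727*(-1/102) = -√53727/102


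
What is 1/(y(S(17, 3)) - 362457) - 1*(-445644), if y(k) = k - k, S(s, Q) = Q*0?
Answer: 161526787307/362457 ≈ 4.4564e+5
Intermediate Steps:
S(s, Q) = 0
y(k) = 0
1/(y(S(17, 3)) - 362457) - 1*(-445644) = 1/(0 - 362457) - 1*(-445644) = 1/(-362457) + 445644 = -1/362457 + 445644 = 161526787307/362457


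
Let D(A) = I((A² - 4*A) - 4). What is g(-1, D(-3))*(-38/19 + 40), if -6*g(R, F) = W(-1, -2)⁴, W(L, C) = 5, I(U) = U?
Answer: -11875/3 ≈ -3958.3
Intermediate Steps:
D(A) = -4 + A² - 4*A (D(A) = (A² - 4*A) - 4 = -4 + A² - 4*A)
g(R, F) = -625/6 (g(R, F) = -⅙*5⁴ = -⅙*625 = -625/6)
g(-1, D(-3))*(-38/19 + 40) = -625*(-38/19 + 40)/6 = -625*(-38*1/19 + 40)/6 = -625*(-2 + 40)/6 = -625/6*38 = -11875/3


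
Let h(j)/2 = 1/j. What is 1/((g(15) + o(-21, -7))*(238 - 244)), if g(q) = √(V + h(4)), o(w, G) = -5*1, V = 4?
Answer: 5/123 + √2/82 ≈ 0.057897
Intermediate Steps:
h(j) = 2/j
o(w, G) = -5
g(q) = 3*√2/2 (g(q) = √(4 + 2/4) = √(4 + 2*(¼)) = √(4 + ½) = √(9/2) = 3*√2/2)
1/((g(15) + o(-21, -7))*(238 - 244)) = 1/((3*√2/2 - 5)*(238 - 244)) = 1/((-5 + 3*√2/2)*(-6)) = 1/(30 - 9*√2)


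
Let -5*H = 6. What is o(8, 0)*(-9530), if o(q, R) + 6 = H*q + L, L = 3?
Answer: 120078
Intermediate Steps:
H = -6/5 (H = -⅕*6 = -6/5 ≈ -1.2000)
o(q, R) = -3 - 6*q/5 (o(q, R) = -6 + (-6*q/5 + 3) = -6 + (3 - 6*q/5) = -3 - 6*q/5)
o(8, 0)*(-9530) = (-3 - 6/5*8)*(-9530) = (-3 - 48/5)*(-9530) = -63/5*(-9530) = 120078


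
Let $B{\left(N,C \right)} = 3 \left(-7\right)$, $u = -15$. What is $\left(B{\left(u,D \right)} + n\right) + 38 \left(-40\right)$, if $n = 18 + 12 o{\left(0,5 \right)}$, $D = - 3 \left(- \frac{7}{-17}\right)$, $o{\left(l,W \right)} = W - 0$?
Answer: $-1463$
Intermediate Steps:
$o{\left(l,W \right)} = W$ ($o{\left(l,W \right)} = W + 0 = W$)
$D = - \frac{21}{17}$ ($D = - 3 \left(\left(-7\right) \left(- \frac{1}{17}\right)\right) = \left(-3\right) \frac{7}{17} = - \frac{21}{17} \approx -1.2353$)
$B{\left(N,C \right)} = -21$
$n = 78$ ($n = 18 + 12 \cdot 5 = 18 + 60 = 78$)
$\left(B{\left(u,D \right)} + n\right) + 38 \left(-40\right) = \left(-21 + 78\right) + 38 \left(-40\right) = 57 - 1520 = -1463$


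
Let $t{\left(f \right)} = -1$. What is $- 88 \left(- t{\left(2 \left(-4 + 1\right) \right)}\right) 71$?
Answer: $-6248$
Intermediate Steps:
$- 88 \left(- t{\left(2 \left(-4 + 1\right) \right)}\right) 71 = - 88 \left(\left(-1\right) \left(-1\right)\right) 71 = \left(-88\right) 1 \cdot 71 = \left(-88\right) 71 = -6248$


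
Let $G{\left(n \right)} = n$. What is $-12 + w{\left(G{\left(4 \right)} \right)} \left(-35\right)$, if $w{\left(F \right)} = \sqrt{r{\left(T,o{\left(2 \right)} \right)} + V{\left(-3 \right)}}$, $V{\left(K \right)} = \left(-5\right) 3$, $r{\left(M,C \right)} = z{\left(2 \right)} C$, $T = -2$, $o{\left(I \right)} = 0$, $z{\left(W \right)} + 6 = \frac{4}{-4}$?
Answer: $-12 - 35 i \sqrt{15} \approx -12.0 - 135.55 i$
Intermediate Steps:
$z{\left(W \right)} = -7$ ($z{\left(W \right)} = -6 + \frac{4}{-4} = -6 + 4 \left(- \frac{1}{4}\right) = -6 - 1 = -7$)
$r{\left(M,C \right)} = - 7 C$
$V{\left(K \right)} = -15$
$w{\left(F \right)} = i \sqrt{15}$ ($w{\left(F \right)} = \sqrt{\left(-7\right) 0 - 15} = \sqrt{0 - 15} = \sqrt{-15} = i \sqrt{15}$)
$-12 + w{\left(G{\left(4 \right)} \right)} \left(-35\right) = -12 + i \sqrt{15} \left(-35\right) = -12 - 35 i \sqrt{15}$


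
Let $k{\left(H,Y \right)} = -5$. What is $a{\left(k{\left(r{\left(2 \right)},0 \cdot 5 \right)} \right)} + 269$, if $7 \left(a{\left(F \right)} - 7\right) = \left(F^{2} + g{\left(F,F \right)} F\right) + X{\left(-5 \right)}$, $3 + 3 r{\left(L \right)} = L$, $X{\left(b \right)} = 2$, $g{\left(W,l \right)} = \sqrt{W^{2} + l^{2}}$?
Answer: $\frac{1959}{7} - \frac{25 \sqrt{2}}{7} \approx 274.81$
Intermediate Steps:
$r{\left(L \right)} = -1 + \frac{L}{3}$
$a{\left(F \right)} = \frac{51}{7} + \frac{F^{2}}{7} + \frac{F \sqrt{2} \sqrt{F^{2}}}{7}$ ($a{\left(F \right)} = 7 + \frac{\left(F^{2} + \sqrt{F^{2} + F^{2}} F\right) + 2}{7} = 7 + \frac{\left(F^{2} + \sqrt{2 F^{2}} F\right) + 2}{7} = 7 + \frac{\left(F^{2} + \sqrt{2} \sqrt{F^{2}} F\right) + 2}{7} = 7 + \frac{\left(F^{2} + F \sqrt{2} \sqrt{F^{2}}\right) + 2}{7} = 7 + \frac{2 + F^{2} + F \sqrt{2} \sqrt{F^{2}}}{7} = 7 + \left(\frac{2}{7} + \frac{F^{2}}{7} + \frac{F \sqrt{2} \sqrt{F^{2}}}{7}\right) = \frac{51}{7} + \frac{F^{2}}{7} + \frac{F \sqrt{2} \sqrt{F^{2}}}{7}$)
$a{\left(k{\left(r{\left(2 \right)},0 \cdot 5 \right)} \right)} + 269 = \left(\frac{51}{7} + \frac{\left(-5\right)^{2}}{7} + \frac{1}{7} \left(-5\right) \sqrt{2} \sqrt{\left(-5\right)^{2}}\right) + 269 = \left(\frac{51}{7} + \frac{1}{7} \cdot 25 + \frac{1}{7} \left(-5\right) \sqrt{2} \sqrt{25}\right) + 269 = \left(\frac{51}{7} + \frac{25}{7} + \frac{1}{7} \left(-5\right) \sqrt{2} \cdot 5\right) + 269 = \left(\frac{51}{7} + \frac{25}{7} - \frac{25 \sqrt{2}}{7}\right) + 269 = \left(\frac{76}{7} - \frac{25 \sqrt{2}}{7}\right) + 269 = \frac{1959}{7} - \frac{25 \sqrt{2}}{7}$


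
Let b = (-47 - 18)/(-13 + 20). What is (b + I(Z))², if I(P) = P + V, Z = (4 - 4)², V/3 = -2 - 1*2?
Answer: 22201/49 ≈ 453.08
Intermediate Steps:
V = -12 (V = 3*(-2 - 1*2) = 3*(-2 - 2) = 3*(-4) = -12)
b = -65/7 ≈ -9.2857
Z = 0 (Z = 0² = 0)
I(P) = -12 + P (I(P) = P - 12 = -12 + P)
(b + I(Z))² = (-65/7 + (-12 + 0))² = (-65/7 - 12)² = (-149/7)² = 22201/49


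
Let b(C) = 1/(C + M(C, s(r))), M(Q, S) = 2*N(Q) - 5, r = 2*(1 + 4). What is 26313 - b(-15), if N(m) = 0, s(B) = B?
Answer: 526261/20 ≈ 26313.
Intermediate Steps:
r = 10 (r = 2*5 = 10)
M(Q, S) = -5 (M(Q, S) = 2*0 - 5 = 0 - 5 = -5)
b(C) = 1/(-5 + C) (b(C) = 1/(C - 5) = 1/(-5 + C))
26313 - b(-15) = 26313 - 1/(-5 - 15) = 26313 - 1/(-20) = 26313 - 1*(-1/20) = 26313 + 1/20 = 526261/20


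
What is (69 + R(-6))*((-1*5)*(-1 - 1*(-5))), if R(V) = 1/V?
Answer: -4130/3 ≈ -1376.7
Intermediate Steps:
(69 + R(-6))*((-1*5)*(-1 - 1*(-5))) = (69 + 1/(-6))*((-1*5)*(-1 - 1*(-5))) = (69 - ⅙)*(-5*(-1 + 5)) = 413*(-5*4)/6 = (413/6)*(-20) = -4130/3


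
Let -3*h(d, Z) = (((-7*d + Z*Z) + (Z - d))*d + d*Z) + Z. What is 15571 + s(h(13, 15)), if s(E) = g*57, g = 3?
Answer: 15742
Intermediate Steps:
h(d, Z) = -Z/3 - Z*d/3 - d*(Z + Z² - 8*d)/3 (h(d, Z) = -((((-7*d + Z*Z) + (Z - d))*d + d*Z) + Z)/3 = -((((-7*d + Z²) + (Z - d))*d + Z*d) + Z)/3 = -((((Z² - 7*d) + (Z - d))*d + Z*d) + Z)/3 = -(((Z + Z² - 8*d)*d + Z*d) + Z)/3 = -((d*(Z + Z² - 8*d) + Z*d) + Z)/3 = -((Z*d + d*(Z + Z² - 8*d)) + Z)/3 = -(Z + Z*d + d*(Z + Z² - 8*d))/3 = -Z/3 - Z*d/3 - d*(Z + Z² - 8*d)/3)
s(E) = 171 (s(E) = 3*57 = 171)
15571 + s(h(13, 15)) = 15571 + 171 = 15742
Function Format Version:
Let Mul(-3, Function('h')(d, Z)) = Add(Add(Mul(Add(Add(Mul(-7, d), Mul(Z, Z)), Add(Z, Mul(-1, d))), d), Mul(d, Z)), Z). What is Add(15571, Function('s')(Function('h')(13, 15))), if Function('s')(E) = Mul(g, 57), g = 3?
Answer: 15742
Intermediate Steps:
Function('h')(d, Z) = Add(Mul(Rational(-1, 3), Z), Mul(Rational(-1, 3), Z, d), Mul(Rational(-1, 3), d, Add(Z, Pow(Z, 2), Mul(-8, d)))) (Function('h')(d, Z) = Mul(Rational(-1, 3), Add(Add(Mul(Add(Add(Mul(-7, d), Mul(Z, Z)), Add(Z, Mul(-1, d))), d), Mul(d, Z)), Z)) = Mul(Rational(-1, 3), Add(Add(Mul(Add(Add(Mul(-7, d), Pow(Z, 2)), Add(Z, Mul(-1, d))), d), Mul(Z, d)), Z)) = Mul(Rational(-1, 3), Add(Add(Mul(Add(Add(Pow(Z, 2), Mul(-7, d)), Add(Z, Mul(-1, d))), d), Mul(Z, d)), Z)) = Mul(Rational(-1, 3), Add(Add(Mul(Add(Z, Pow(Z, 2), Mul(-8, d)), d), Mul(Z, d)), Z)) = Mul(Rational(-1, 3), Add(Add(Mul(d, Add(Z, Pow(Z, 2), Mul(-8, d))), Mul(Z, d)), Z)) = Mul(Rational(-1, 3), Add(Add(Mul(Z, d), Mul(d, Add(Z, Pow(Z, 2), Mul(-8, d)))), Z)) = Mul(Rational(-1, 3), Add(Z, Mul(Z, d), Mul(d, Add(Z, Pow(Z, 2), Mul(-8, d))))) = Add(Mul(Rational(-1, 3), Z), Mul(Rational(-1, 3), Z, d), Mul(Rational(-1, 3), d, Add(Z, Pow(Z, 2), Mul(-8, d)))))
Function('s')(E) = 171 (Function('s')(E) = Mul(3, 57) = 171)
Add(15571, Function('s')(Function('h')(13, 15))) = Add(15571, 171) = 15742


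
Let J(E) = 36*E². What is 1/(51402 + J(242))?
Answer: 1/2159706 ≈ 4.6303e-7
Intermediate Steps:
1/(51402 + J(242)) = 1/(51402 + 36*242²) = 1/(51402 + 36*58564) = 1/(51402 + 2108304) = 1/2159706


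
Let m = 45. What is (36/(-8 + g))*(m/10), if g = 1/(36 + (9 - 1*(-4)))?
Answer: -7938/391 ≈ -20.302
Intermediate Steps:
g = 1/49 (g = 1/(36 + (9 + 4)) = 1/(36 + 13) = 1/49 ≈ 0.020408)
(36/(-8 + g))*(m/10) = (36/(-8 + 1/49))*(45/10) = (36/(-391/49))*(45*(1/10)) = (36*(-49/391))*(9/2) = -1764/391*9/2 = -7938/391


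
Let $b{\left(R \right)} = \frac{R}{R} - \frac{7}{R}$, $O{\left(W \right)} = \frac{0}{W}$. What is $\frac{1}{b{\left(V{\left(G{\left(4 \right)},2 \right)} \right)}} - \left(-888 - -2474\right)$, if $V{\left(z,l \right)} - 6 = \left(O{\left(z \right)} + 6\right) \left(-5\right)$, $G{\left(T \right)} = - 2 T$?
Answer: $- \frac{49142}{31} \approx -1585.2$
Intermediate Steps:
$O{\left(W \right)} = 0$
$V{\left(z,l \right)} = -24$ ($V{\left(z,l \right)} = 6 + \left(0 + 6\right) \left(-5\right) = 6 + 6 \left(-5\right) = 6 - 30 = -24$)
$b{\left(R \right)} = 1 - \frac{7}{R}$
$\frac{1}{b{\left(V{\left(G{\left(4 \right)},2 \right)} \right)}} - \left(-888 - -2474\right) = \frac{1}{\frac{1}{-24} \left(-7 - 24\right)} - \left(-888 - -2474\right) = \frac{1}{\left(- \frac{1}{24}\right) \left(-31\right)} - \left(-888 + 2474\right) = \frac{1}{\frac{31}{24}} - 1586 = \frac{24}{31} - 1586 = - \frac{49142}{31}$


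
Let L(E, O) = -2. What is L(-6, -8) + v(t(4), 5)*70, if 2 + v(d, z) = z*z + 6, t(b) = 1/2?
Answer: 2028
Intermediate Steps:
t(b) = ½
v(d, z) = 4 + z² (v(d, z) = -2 + (z*z + 6) = -2 + (z² + 6) = -2 + (6 + z²) = 4 + z²)
L(-6, -8) + v(t(4), 5)*70 = -2 + (4 + 5²)*70 = -2 + (4 + 25)*70 = -2 + 29*70 = -2 + 2030 = 2028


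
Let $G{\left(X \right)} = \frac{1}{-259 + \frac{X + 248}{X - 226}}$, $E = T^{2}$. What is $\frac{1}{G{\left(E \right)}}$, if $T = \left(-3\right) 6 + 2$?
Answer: $- \frac{1211}{5} \approx -242.2$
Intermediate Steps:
$T = -16$ ($T = -18 + 2 = -16$)
$E = 256$ ($E = \left(-16\right)^{2} = 256$)
$G{\left(X \right)} = \frac{1}{-259 + \frac{248 + X}{-226 + X}}$
$\frac{1}{G{\left(E \right)}} = \frac{1}{\frac{1}{6} \frac{1}{-9797 + 43 \cdot 256} \left(226 - 256\right)} = \frac{1}{\frac{1}{6} \frac{1}{-9797 + 11008} \left(226 - 256\right)} = \frac{1}{\frac{1}{6} \cdot \frac{1}{1211} \left(-30\right)} = \frac{1}{- \frac{5}{1211}} = - \frac{1211}{5}$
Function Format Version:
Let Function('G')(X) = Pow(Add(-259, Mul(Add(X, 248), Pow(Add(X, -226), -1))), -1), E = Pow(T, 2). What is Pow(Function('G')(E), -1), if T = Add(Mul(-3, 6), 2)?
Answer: Rational(-1211, 5) ≈ -242.20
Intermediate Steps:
T = -16 (T = Add(-18, 2) = -16)
E = 256 (E = Pow(-16, 2) = 256)
Function('G')(X) = Pow(Add(-259, Mul(Pow(Add(-226, X), -1), Add(248, X))), -1) (Function('G')(X) = Pow(Add(-259, Mul(Add(248, X), Pow(Add(-226, X), -1))), -1) = Pow(Add(-259, Mul(Pow(Add(-226, X), -1), Add(248, X))), -1))
Pow(Function('G')(E), -1) = Pow(Mul(Rational(1, 6), Pow(Add(-9797, Mul(43, 256)), -1), Add(226, Mul(-1, 256))), -1) = Pow(Mul(Rational(1, 6), Pow(Add(-9797, 11008), -1), Add(226, -256)), -1) = Pow(Mul(Rational(1, 6), Pow(1211, -1), -30), -1) = Pow(Mul(Rational(1, 6), Rational(1, 1211), -30), -1) = Pow(Rational(-5, 1211), -1) = Rational(-1211, 5)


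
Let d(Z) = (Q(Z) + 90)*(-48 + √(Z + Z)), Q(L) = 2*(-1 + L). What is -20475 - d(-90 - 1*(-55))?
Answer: -19611 - 18*I*√70 ≈ -19611.0 - 150.6*I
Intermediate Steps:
Q(L) = -2 + 2*L
d(Z) = (-48 + √2*√Z)*(88 + 2*Z) (d(Z) = ((-2 + 2*Z) + 90)*(-48 + √(Z + Z)) = (88 + 2*Z)*(-48 + √(2*Z)) = (88 + 2*Z)*(-48 + √2*√Z) = (-48 + √2*√Z)*(88 + 2*Z))
-20475 - d(-90 - 1*(-55)) = -20475 - (-4224 - 96*(-90 - 1*(-55)) + 2*√2*(-90 - 1*(-55))^(3/2) + 88*√2*√(-90 - 1*(-55))) = -20475 - (-4224 - 96*(-90 + 55) + 2*√2*(-90 + 55)^(3/2) + 88*√2*√(-90 + 55)) = -20475 - (-4224 - 96*(-35) + 2*√2*(-35)^(3/2) + 88*√2*√(-35)) = -20475 - (-4224 + 3360 + 2*√2*(-35*I*√35) + 88*√2*(I*√35)) = -20475 - (-4224 + 3360 - 70*I*√70 + 88*I*√70) = -20475 - (-864 + 18*I*√70) = -20475 + (864 - 18*I*√70) = -19611 - 18*I*√70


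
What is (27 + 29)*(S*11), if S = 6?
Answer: 3696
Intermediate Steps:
(27 + 29)*(S*11) = (27 + 29)*(6*11) = 56*66 = 3696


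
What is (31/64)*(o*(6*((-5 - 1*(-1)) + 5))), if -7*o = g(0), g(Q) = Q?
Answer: 0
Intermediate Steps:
o = 0 (o = -⅐*0 = 0)
(31/64)*(o*(6*((-5 - 1*(-1)) + 5))) = (31/64)*(0*(6*((-5 - 1*(-1)) + 5))) = (31*(1/64))*(0*(6*((-5 + 1) + 5))) = 31*(0*(6*(-4 + 5)))/64 = 31*(0*(6*1))/64 = 31*(0*6)/64 = (31/64)*0 = 0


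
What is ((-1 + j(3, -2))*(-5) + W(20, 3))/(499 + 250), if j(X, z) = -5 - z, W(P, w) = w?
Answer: 23/749 ≈ 0.030708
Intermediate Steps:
((-1 + j(3, -2))*(-5) + W(20, 3))/(499 + 250) = ((-1 + (-5 - 1*(-2)))*(-5) + 3)/(499 + 250) = ((-1 + (-5 + 2))*(-5) + 3)/749 = ((-1 - 3)*(-5) + 3)*(1/749) = (-4*(-5) + 3)*(1/749) = (20 + 3)*(1/749) = 23*(1/749) = 23/749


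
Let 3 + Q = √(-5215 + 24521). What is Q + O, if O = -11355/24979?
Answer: -86292/24979 + 7*√394 ≈ 135.49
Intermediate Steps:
O = -11355/24979 (O = -11355*1/24979 = -11355/24979 ≈ -0.45458)
Q = -3 + 7*√394 (Q = -3 + √(-5215 + 24521) = -3 + √19306 = -3 + 7*√394 ≈ 135.95)
Q + O = (-3 + 7*√394) - 11355/24979 = -86292/24979 + 7*√394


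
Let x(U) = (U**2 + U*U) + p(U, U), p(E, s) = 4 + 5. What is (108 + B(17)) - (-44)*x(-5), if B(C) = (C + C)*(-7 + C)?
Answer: 3044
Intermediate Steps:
p(E, s) = 9
x(U) = 9 + 2*U**2 (x(U) = (U**2 + U*U) + 9 = (U**2 + U**2) + 9 = 2*U**2 + 9 = 9 + 2*U**2)
B(C) = 2*C*(-7 + C) (B(C) = (2*C)*(-7 + C) = 2*C*(-7 + C))
(108 + B(17)) - (-44)*x(-5) = (108 + 2*17*(-7 + 17)) - (-44)*(9 + 2*(-5)**2) = (108 + 2*17*10) - (-44)*(9 + 2*25) = (108 + 340) - (-44)*(9 + 50) = 448 - (-44)*59 = 448 - 1*(-2596) = 448 + 2596 = 3044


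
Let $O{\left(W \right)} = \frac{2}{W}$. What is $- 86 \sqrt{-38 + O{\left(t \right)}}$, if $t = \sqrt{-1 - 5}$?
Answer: $- \frac{86 \sqrt{-342 - 3 i \sqrt{6}}}{3} \approx -5.6952 + 530.17 i$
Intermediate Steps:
$t = i \sqrt{6}$ ($t = \sqrt{-6} = i \sqrt{6} \approx 2.4495 i$)
$- 86 \sqrt{-38 + O{\left(t \right)}} = - 86 \sqrt{-38 + \frac{2}{i \sqrt{6}}} = - 86 \sqrt{-38 + 2 \left(- \frac{i \sqrt{6}}{6}\right)} = - 86 \sqrt{-38 - \frac{i \sqrt{6}}{3}}$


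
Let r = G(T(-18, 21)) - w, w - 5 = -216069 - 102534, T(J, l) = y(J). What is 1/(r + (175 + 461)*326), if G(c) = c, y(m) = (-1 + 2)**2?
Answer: 1/525935 ≈ 1.9014e-6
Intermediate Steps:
y(m) = 1 (y(m) = 1**2 = 1)
T(J, l) = 1
w = -318598 (w = 5 + (-216069 - 102534) = 5 - 318603 = -318598)
r = 318599 (r = 1 - 1*(-318598) = 1 + 318598 = 318599)
1/(r + (175 + 461)*326) = 1/(318599 + (175 + 461)*326) = 1/(318599 + 636*326) = 1/(318599 + 207336) = 1/525935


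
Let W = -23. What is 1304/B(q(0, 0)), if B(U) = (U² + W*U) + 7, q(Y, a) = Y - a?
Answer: 1304/7 ≈ 186.29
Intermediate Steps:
B(U) = 7 + U² - 23*U (B(U) = (U² - 23*U) + 7 = 7 + U² - 23*U)
1304/B(q(0, 0)) = 1304/(7 + (0 - 1*0)² - 23*(0 - 1*0)) = 1304/(7 + (0 + 0)² - 23*(0 + 0)) = 1304/(7 + 0² - 23*0) = 1304/(7 + 0 + 0) = 1304/7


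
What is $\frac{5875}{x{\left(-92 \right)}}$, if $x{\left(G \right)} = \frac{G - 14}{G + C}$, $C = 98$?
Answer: $- \frac{17625}{53} \approx -332.55$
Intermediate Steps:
$x{\left(G \right)} = \frac{-14 + G}{98 + G}$ ($x{\left(G \right)} = \frac{G - 14}{G + 98} = \frac{-14 + G}{98 + G}$)
$\frac{5875}{x{\left(-92 \right)}} = \frac{5875}{\frac{1}{98 - 92} \left(-14 - 92\right)} = \frac{5875}{\frac{1}{6} \left(-106\right)} = \frac{5875}{- \frac{53}{3}} = 5875 \left(- \frac{3}{53}\right) = - \frac{17625}{53}$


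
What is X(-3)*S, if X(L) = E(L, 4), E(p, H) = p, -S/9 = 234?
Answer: 6318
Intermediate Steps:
S = -2106 (S = -9*234 = -2106)
X(L) = L
X(-3)*S = -3*(-2106) = 6318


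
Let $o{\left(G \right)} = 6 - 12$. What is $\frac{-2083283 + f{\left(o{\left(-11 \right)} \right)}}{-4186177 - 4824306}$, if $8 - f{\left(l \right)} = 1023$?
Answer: $\frac{2084298}{9010483} \approx 0.23132$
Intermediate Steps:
$o{\left(G \right)} = -6$ ($o{\left(G \right)} = 6 - 12 = -6$)
$f{\left(l \right)} = -1015$ ($f{\left(l \right)} = 8 - 1023 = -1015$)
$\frac{-2083283 + f{\left(o{\left(-11 \right)} \right)}}{-4186177 - 4824306} = \frac{-2083283 - 1015}{-4186177 - 4824306} = - \frac{2084298}{-9010483} = \left(-2084298\right) \left(- \frac{1}{9010483}\right) = \frac{2084298}{9010483}$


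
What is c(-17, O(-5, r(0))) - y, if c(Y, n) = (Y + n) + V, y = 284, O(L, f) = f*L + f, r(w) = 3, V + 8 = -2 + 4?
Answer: -319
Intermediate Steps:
V = -6 (V = -8 + (-2 + 4) = -8 + 2 = -6)
O(L, f) = f + L*f (O(L, f) = L*f + f = f + L*f)
c(Y, n) = -6 + Y + n (c(Y, n) = (Y + n) - 6 = -6 + Y + n)
c(-17, O(-5, r(0))) - y = (-6 - 17 + 3*(1 - 5)) - 1*284 = (-6 - 17 + 3*(-4)) - 284 = (-6 - 17 - 12) - 284 = -35 - 284 = -319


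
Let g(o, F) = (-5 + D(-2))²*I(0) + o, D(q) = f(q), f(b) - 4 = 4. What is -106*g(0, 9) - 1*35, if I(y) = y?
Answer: -35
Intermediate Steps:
f(b) = 8 (f(b) = 4 + 4 = 8)
D(q) = 8
g(o, F) = o (g(o, F) = (-5 + 8)²*0 + o = 3²*0 + o = 9*0 + o = 0 + o = o)
-106*g(0, 9) - 1*35 = -106*0 - 1*35 = 0 - 35 = -35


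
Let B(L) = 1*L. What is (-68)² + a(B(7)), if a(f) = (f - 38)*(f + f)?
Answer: 4190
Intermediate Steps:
B(L) = L
a(f) = 2*f*(-38 + f) (a(f) = (-38 + f)*(2*f) = 2*f*(-38 + f))
(-68)² + a(B(7)) = (-68)² + 2*7*(-38 + 7) = 4624 + 2*7*(-31) = 4624 - 434 = 4190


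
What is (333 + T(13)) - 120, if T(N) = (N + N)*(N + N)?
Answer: 889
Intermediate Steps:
T(N) = 4*N² (T(N) = (2*N)*(2*N) = 4*N²)
(333 + T(13)) - 120 = (333 + 4*13²) - 120 = (333 + 4*169) - 120 = (333 + 676) - 120 = 1009 - 120 = 889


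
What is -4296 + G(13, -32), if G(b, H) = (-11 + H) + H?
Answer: -4371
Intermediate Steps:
G(b, H) = -11 + 2*H
-4296 + G(13, -32) = -4296 + (-11 + 2*(-32)) = -4296 + (-11 - 64) = -4296 - 75 = -4371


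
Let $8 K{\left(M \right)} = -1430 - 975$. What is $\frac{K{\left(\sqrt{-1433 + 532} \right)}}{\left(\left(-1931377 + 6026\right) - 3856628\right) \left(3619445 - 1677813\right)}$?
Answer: $\frac{2405}{89811803597824} \approx 2.6778 \cdot 10^{-11}$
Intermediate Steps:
$K{\left(M \right)} = - \frac{2405}{8}$ ($K{\left(M \right)} = \frac{-1430 - 975}{8} = \frac{1}{8} \left(-2405\right) = - \frac{2405}{8}$)
$\frac{K{\left(\sqrt{-1433 + 532} \right)}}{\left(\left(-1931377 + 6026\right) - 3856628\right) \left(3619445 - 1677813\right)} = - \frac{2405}{8 \left(\left(-1931377 + 6026\right) - 3856628\right) \left(3619445 - 1677813\right)} = - \frac{2405}{8 \left(-1925351 - 3856628\right) 1941632} = - \frac{2405}{8 \left(\left(-5781979\right) 1941632\right)} = - \frac{2405}{8 \left(-11226475449728\right)} = \left(- \frac{2405}{8}\right) \left(- \frac{1}{11226475449728}\right) = \frac{2405}{89811803597824}$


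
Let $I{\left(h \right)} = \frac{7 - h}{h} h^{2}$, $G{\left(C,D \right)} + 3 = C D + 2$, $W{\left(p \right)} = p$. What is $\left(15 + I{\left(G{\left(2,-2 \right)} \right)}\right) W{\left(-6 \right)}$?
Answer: $270$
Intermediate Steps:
$G{\left(C,D \right)} = -1 + C D$ ($G{\left(C,D \right)} = -3 + \left(C D + 2\right) = -3 + \left(2 + C D\right) = -1 + C D$)
$I{\left(h \right)} = h \left(7 - h\right)$ ($I{\left(h \right)} = \frac{7 - h}{h} h^{2} = h \left(7 - h\right)$)
$\left(15 + I{\left(G{\left(2,-2 \right)} \right)}\right) W{\left(-6 \right)} = \left(15 + \left(-1 + 2 \left(-2\right)\right) \left(7 - \left(-1 + 2 \left(-2\right)\right)\right)\right) \left(-6\right) = \left(15 + \left(-1 - 4\right) \left(7 - \left(-1 - 4\right)\right)\right) \left(-6\right) = \left(15 - 5 \left(7 - -5\right)\right) \left(-6\right) = \left(15 - 5 \left(7 + 5\right)\right) \left(-6\right) = \left(15 - 60\right) \left(-6\right) = \left(-45\right) \left(-6\right) = 270$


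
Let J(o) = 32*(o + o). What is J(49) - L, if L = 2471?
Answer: 665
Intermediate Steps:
J(o) = 64*o (J(o) = 32*(2*o) = 64*o)
J(49) - L = 64*49 - 1*2471 = 3136 - 2471 = 665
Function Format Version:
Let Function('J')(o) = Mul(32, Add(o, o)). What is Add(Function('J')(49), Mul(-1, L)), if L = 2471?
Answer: 665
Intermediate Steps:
Function('J')(o) = Mul(64, o) (Function('J')(o) = Mul(32, Mul(2, o)) = Mul(64, o))
Add(Function('J')(49), Mul(-1, L)) = Add(Mul(64, 49), Mul(-1, 2471)) = Add(3136, -2471) = 665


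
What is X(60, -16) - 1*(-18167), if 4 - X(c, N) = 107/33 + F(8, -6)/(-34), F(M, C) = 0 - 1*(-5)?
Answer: 20384389/1122 ≈ 18168.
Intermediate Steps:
F(M, C) = 5 (F(M, C) = 0 + 5 = 5)
X(c, N) = 1015/1122 (X(c, N) = 4 - (107/33 + 5/(-34)) = 4 - (107*(1/33) + 5*(-1/34)) = 4 - (107/33 - 5/34) = 4 - 1*3473/1122 = 4 - 3473/1122 = 1015/1122)
X(60, -16) - 1*(-18167) = 1015/1122 - 1*(-18167) = 1015/1122 + 18167 = 20384389/1122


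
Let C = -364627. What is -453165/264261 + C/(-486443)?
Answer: -41360748816/42849304541 ≈ -0.96526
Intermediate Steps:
-453165/264261 + C/(-486443) = -453165/264261 - 364627/(-486443) = -453165*1/264261 - 364627*(-1/486443) = -151055/88087 + 364627/486443 = -41360748816/42849304541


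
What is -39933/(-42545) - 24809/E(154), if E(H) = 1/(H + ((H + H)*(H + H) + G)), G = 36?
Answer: -100329392875937/42545 ≈ -2.3582e+9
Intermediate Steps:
E(H) = 1/(36 + H + 4*H**2) (E(H) = 1/(H + ((H + H)*(H + H) + 36)) = 1/(H + ((2*H)*(2*H) + 36)) = 1/(H + (4*H**2 + 36)) = 1/(H + (36 + 4*H**2)) = 1/(36 + H + 4*H**2))
-39933/(-42545) - 24809/E(154) = -39933/(-42545) - 24809/(1/(36 + 154 + 4*154**2)) = -39933*(-1/42545) - 24809/(1/(36 + 154 + 4*23716)) = 39933/42545 - 24809/(1/(36 + 154 + 94864)) = 39933/42545 - 24809/(1/95054) = 39933/42545 - 24809/1/95054 = 39933/42545 - 24809*95054 = 39933/42545 - 2358194686 = -100329392875937/42545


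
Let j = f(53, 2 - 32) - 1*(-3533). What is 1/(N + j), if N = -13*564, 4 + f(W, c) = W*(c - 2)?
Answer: -1/5499 ≈ -0.00018185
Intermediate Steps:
f(W, c) = -4 + W*(-2 + c) (f(W, c) = -4 + W*(c - 2) = -4 + W*(-2 + c))
j = 1833 (j = (-4 - 2*53 + 53*(2 - 32)) - 1*(-3533) = (-4 - 106 + 53*(-30)) + 3533 = (-4 - 106 - 1590) + 3533 = -1700 + 3533 = 1833)
N = -7332
1/(N + j) = 1/(-7332 + 1833) = 1/(-5499) = -1/5499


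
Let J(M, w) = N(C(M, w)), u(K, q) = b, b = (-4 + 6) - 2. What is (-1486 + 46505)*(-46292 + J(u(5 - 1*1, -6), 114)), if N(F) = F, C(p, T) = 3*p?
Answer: -2084019548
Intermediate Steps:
b = 0 (b = 2 - 2 = 0)
u(K, q) = 0
J(M, w) = 3*M
(-1486 + 46505)*(-46292 + J(u(5 - 1*1, -6), 114)) = (-1486 + 46505)*(-46292 + 3*0) = 45019*(-46292 + 0) = 45019*(-46292) = -2084019548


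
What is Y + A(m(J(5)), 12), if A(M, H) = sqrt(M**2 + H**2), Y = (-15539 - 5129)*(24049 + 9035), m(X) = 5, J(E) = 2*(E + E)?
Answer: -683780099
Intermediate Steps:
J(E) = 4*E (J(E) = 2*(2*E) = 4*E)
Y = -683780112 (Y = -20668*33084 = -683780112)
A(M, H) = sqrt(H**2 + M**2)
Y + A(m(J(5)), 12) = -683780112 + sqrt(12**2 + 5**2) = -683780112 + sqrt(144 + 25) = -683780112 + sqrt(169) = -683780112 + 13 = -683780099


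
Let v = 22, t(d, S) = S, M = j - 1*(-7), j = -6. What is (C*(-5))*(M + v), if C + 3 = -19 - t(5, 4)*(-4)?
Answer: 690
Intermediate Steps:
M = 1 (M = -6 - 1*(-7) = -6 + 7 = 1)
C = -6 (C = -3 + (-19 - 4*(-4)) = -3 + (-19 - 1*(-16)) = -3 + (-19 + 16) = -3 - 3 = -6)
(C*(-5))*(M + v) = (-6*(-5))*(1 + 22) = 30*23 = 690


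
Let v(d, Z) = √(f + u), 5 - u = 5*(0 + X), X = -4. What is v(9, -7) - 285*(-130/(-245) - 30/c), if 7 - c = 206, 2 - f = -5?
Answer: -1893540/9751 + 4*√2 ≈ -188.53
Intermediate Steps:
f = 7 (f = 2 - 1*(-5) = 2 + 5 = 7)
u = 25 (u = 5 - 5*(0 - 4) = 5 - 5*(-4) = 5 - 1*(-20) = 5 + 20 = 25)
c = -199 (c = 7 - 1*206 = 7 - 206 = -199)
v(d, Z) = 4*√2 (v(d, Z) = √(7 + 25) = √32 = 4*√2)
v(9, -7) - 285*(-130/(-245) - 30/c) = 4*√2 - 285*(-130/(-245) - 30/(-199)) = 4*√2 - 285*(-130*(-1/245) - 30*(-1/199)) = 4*√2 - 285*(26/49 + 30/199) = 4*√2 - 285*6644/9751 = 4*√2 - 1893540/9751 = -1893540/9751 + 4*√2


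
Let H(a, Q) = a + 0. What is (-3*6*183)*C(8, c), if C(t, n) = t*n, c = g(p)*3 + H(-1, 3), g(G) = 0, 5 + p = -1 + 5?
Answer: 26352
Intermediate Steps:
p = -1 (p = -5 + (-1 + 5) = -5 + 4 = -1)
H(a, Q) = a
c = -1 (c = 0*3 - 1 = 0 - 1 = -1)
C(t, n) = n*t
(-3*6*183)*C(8, c) = (-3*6*183)*(-1*8) = -18*183*(-8) = -3294*(-8) = 26352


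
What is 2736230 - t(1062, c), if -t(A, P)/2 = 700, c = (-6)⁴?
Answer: 2737630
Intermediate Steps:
c = 1296
t(A, P) = -1400 (t(A, P) = -2*700 = -1400)
2736230 - t(1062, c) = 2736230 - 1*(-1400) = 2736230 + 1400 = 2737630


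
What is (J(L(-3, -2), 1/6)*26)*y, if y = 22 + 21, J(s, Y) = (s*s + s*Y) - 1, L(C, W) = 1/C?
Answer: -9503/9 ≈ -1055.9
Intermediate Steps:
J(s, Y) = -1 + s² + Y*s (J(s, Y) = (s² + Y*s) - 1 = -1 + s² + Y*s)
y = 43
(J(L(-3, -2), 1/6)*26)*y = ((-1 + (1/(-3))² + (1/6)/(-3))*26)*43 = ((-1 + (-⅓)² + (1*(⅙))*(-⅓))*26)*43 = ((-1 + ⅑ + (⅙)*(-⅓))*26)*43 = ((-1 + ⅑ - 1/18)*26)*43 = -17/18*26*43 = -221/9*43 = -9503/9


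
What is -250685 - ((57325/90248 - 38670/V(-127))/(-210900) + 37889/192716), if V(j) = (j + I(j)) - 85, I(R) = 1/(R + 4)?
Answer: -1198914623826530497014041/4782550562267601120 ≈ -2.5069e+5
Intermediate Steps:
I(R) = 1/(4 + R)
V(j) = -85 + j + 1/(4 + j) (V(j) = (j + 1/(4 + j)) - 85 = -85 + j + 1/(4 + j))
-250685 - ((57325/90248 - 38670/V(-127))/(-210900) + 37889/192716) = -250685 - ((57325/90248 - 38670*(4 - 127)/(1 + (-85 - 127)*(4 - 127)))/(-210900) + 37889/192716) = -250685 - ((57325*(1/90248) - 38670*(-123/(1 - 212*(-123))))*(-1/210900) + 37889*(1/192716)) = -250685 - ((57325/90248 - 38670*(-123/(1 + 26076)))*(-1/210900) + 37889/192716) = -250685 - ((57325/90248 - 38670/((-1/123*26077)))*(-1/210900) + 37889/192716) = -250685 - ((57325/90248 - 38670/(-26077/123))*(-1/210900) + 37889/192716) = -250685 - ((57325/90248 - 38670*(-123/26077))*(-1/210900) + 37889/192716) = -250685 - ((57325/90248 + 4756410/26077)*(-1/210900) + 37889/192716) = -250685 - ((430751353705/2353397096)*(-1/210900) + 37889/192716) = -250685 - (-86150270741/99266289509280 + 37889/192716) = -250685 - 1*936124476910246841/4782550562267601120 = -250685 - 936124476910246841/4782550562267601120 = -1198914623826530497014041/4782550562267601120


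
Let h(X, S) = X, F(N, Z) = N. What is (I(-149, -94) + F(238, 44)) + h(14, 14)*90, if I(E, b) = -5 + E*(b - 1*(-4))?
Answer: 14903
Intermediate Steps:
I(E, b) = -5 + E*(4 + b) (I(E, b) = -5 + E*(b + 4) = -5 + E*(4 + b))
(I(-149, -94) + F(238, 44)) + h(14, 14)*90 = ((-5 + 4*(-149) - 149*(-94)) + 238) + 14*90 = ((-5 - 596 + 14006) + 238) + 1260 = (13405 + 238) + 1260 = 13643 + 1260 = 14903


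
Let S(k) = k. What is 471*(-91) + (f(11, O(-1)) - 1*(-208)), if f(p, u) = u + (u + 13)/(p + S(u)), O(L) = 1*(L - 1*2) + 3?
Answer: -469170/11 ≈ -42652.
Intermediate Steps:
O(L) = 1 + L (O(L) = 1*(L - 2) + 3 = 1*(-2 + L) + 3 = (-2 + L) + 3 = 1 + L)
f(p, u) = u + (13 + u)/(p + u) (f(p, u) = u + (u + 13)/(p + u) = u + (13 + u)/(p + u))
471*(-91) + (f(11, O(-1)) - 1*(-208)) = 471*(-91) + ((13 + (1 - 1) + (1 - 1)² + 11*(1 - 1))/(11 + (1 - 1)) - 1*(-208)) = -42861 + ((13 + 0 + 0² + 11*0)/(11 + 0) + 208) = -42861 + ((13 + 0 + 0 + 0)/11 + 208) = -42861 + ((1/11)*13 + 208) = -42861 + (13/11 + 208) = -42861 + 2301/11 = -469170/11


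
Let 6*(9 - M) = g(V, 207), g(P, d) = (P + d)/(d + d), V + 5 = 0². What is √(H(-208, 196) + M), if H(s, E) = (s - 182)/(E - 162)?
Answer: I*√126404826/7038 ≈ 1.5975*I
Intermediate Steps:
H(s, E) = (-182 + s)/(-162 + E)
V = -5 (V = -5 + 0² = -5 + 0 = -5)
g(P, d) = (P + d)/(2*d) (g(P, d) = (P + d)/((2*d)) = (P + d)*(1/(2*d)) = (P + d)/(2*d))
M = 11077/1242 (M = 9 - (-5 + 207)/(12*207) = 9 - 202/(12*207) = 9 - ⅙*101/207 = 9 - 101/1242 = 11077/1242 ≈ 8.9187)
√(H(-208, 196) + M) = √((-182 - 208)/(-162 + 196) + 11077/1242) = √(-390/34 + 11077/1242) = √((1/34)*(-390) + 11077/1242) = √(-195/17 + 11077/1242) = √(-53881/21114) = I*√126404826/7038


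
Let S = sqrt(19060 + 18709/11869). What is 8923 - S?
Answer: 8923 - sqrt(2685264505781)/11869 ≈ 8784.9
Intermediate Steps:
S = sqrt(2685264505781)/11869 (S = sqrt(19060 + 18709*(1/11869)) = sqrt(19060 + 18709/11869) = sqrt(226241849/11869) = sqrt(2685264505781)/11869 ≈ 138.06)
8923 - S = 8923 - sqrt(2685264505781)/11869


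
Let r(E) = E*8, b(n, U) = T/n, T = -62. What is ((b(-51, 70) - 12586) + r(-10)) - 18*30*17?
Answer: -1114084/51 ≈ -21845.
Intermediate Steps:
b(n, U) = -62/n
r(E) = 8*E
((b(-51, 70) - 12586) + r(-10)) - 18*30*17 = ((-62/(-51) - 12586) + 8*(-10)) - 18*30*17 = ((-62*(-1/51) - 12586) - 80) - 540*17 = ((62/51 - 12586) - 80) - 9180 = (-641824/51 - 80) - 9180 = -645904/51 - 9180 = -1114084/51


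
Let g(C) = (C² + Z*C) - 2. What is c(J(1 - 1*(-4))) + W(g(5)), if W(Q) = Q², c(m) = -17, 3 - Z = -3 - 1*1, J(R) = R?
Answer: 3347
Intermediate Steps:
Z = 7 (Z = 3 - (-3 - 1*1) = 3 - (-3 - 1) = 3 - 1*(-4) = 3 + 4 = 7)
g(C) = -2 + C² + 7*C (g(C) = (C² + 7*C) - 2 = -2 + C² + 7*C)
c(J(1 - 1*(-4))) + W(g(5)) = -17 + (-2 + 5² + 7*5)² = -17 + (-2 + 25 + 35)² = -17 + 58² = -17 + 3364 = 3347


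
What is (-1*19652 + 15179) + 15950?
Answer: 11477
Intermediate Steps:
(-1*19652 + 15179) + 15950 = (-19652 + 15179) + 15950 = -4473 + 15950 = 11477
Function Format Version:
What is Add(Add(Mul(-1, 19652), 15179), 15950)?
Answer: 11477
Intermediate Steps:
Add(Add(Mul(-1, 19652), 15179), 15950) = Add(Add(-19652, 15179), 15950) = Add(-4473, 15950) = 11477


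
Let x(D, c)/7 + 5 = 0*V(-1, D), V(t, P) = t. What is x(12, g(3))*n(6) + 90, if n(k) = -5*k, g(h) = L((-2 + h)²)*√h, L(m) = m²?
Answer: 1140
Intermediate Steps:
g(h) = √h*(-2 + h)⁴ (g(h) = ((-2 + h)²)²*√h = (-2 + h)⁴*√h = √h*(-2 + h)⁴)
x(D, c) = -35 (x(D, c) = -35 + 7*(0*(-1)) = -35 + 7*0 = -35 + 0 = -35)
x(12, g(3))*n(6) + 90 = -(-175)*6 + 90 = -35*(-30) + 90 = 1050 + 90 = 1140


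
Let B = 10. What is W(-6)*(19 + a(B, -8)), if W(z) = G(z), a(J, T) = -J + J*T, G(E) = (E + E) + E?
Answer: 1278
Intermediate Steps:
G(E) = 3*E (G(E) = 2*E + E = 3*E)
W(z) = 3*z
W(-6)*(19 + a(B, -8)) = (3*(-6))*(19 + 10*(-1 - 8)) = -18*(19 + 10*(-9)) = -18*(19 - 90) = -18*(-71) = 1278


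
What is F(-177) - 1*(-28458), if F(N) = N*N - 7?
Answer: 59780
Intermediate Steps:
F(N) = -7 + N² (F(N) = N² - 7 = -7 + N²)
F(-177) - 1*(-28458) = (-7 + (-177)²) - 1*(-28458) = (-7 + 31329) + 28458 = 31322 + 28458 = 59780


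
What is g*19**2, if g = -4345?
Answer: -1568545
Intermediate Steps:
g*19**2 = -4345*19**2 = -4345*361 = -1568545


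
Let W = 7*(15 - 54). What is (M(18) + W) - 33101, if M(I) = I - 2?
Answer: -33358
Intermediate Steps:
W = -273 (W = 7*(-39) = -273)
M(I) = -2 + I
(M(18) + W) - 33101 = ((-2 + 18) - 273) - 33101 = (16 - 273) - 33101 = -257 - 33101 = -33358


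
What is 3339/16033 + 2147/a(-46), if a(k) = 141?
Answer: 34893650/2260653 ≈ 15.435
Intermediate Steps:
3339/16033 + 2147/a(-46) = 3339/16033 + 2147/141 = 34893650/2260653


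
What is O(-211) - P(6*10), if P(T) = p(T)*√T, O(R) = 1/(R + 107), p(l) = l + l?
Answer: -1/104 - 240*√15 ≈ -929.53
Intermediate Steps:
p(l) = 2*l
O(R) = 1/(107 + R)
P(T) = 2*T^(3/2) (P(T) = (2*T)*√T = 2*T^(3/2))
O(-211) - P(6*10) = 1/(107 - 211) - 2*(6*10)^(3/2) = 1/(-104) - 2*60^(3/2) = -1/104 - 2*120*√15 = -1/104 - 240*√15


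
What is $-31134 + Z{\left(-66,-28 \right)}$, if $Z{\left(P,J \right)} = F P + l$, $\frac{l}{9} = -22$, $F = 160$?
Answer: $-41892$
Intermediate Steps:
$l = -198$ ($l = 9 \left(-22\right) = -198$)
$Z{\left(P,J \right)} = -198 + 160 P$ ($Z{\left(P,J \right)} = 160 P - 198 = -198 + 160 P$)
$-31134 + Z{\left(-66,-28 \right)} = -31134 + \left(-198 + 160 \left(-66\right)\right) = -31134 - 10758 = -41892$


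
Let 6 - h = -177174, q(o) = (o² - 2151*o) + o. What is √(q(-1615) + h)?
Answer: 9*√77255 ≈ 2501.5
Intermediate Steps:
q(o) = o² - 2150*o
h = 177180 (h = 6 - 1*(-177174) = 6 + 177174 = 177180)
√(q(-1615) + h) = √(-1615*(-2150 - 1615) + 177180) = √(-1615*(-3765) + 177180) = √(6080475 + 177180) = √6257655 = 9*√77255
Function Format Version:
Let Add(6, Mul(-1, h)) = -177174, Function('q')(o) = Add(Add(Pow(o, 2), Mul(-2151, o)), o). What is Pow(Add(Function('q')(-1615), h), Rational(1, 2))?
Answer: Mul(9, Pow(77255, Rational(1, 2))) ≈ 2501.5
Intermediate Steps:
Function('q')(o) = Add(Pow(o, 2), Mul(-2150, o))
h = 177180 (h = Add(6, Mul(-1, -177174)) = Add(6, 177174) = 177180)
Pow(Add(Function('q')(-1615), h), Rational(1, 2)) = Pow(Add(Mul(-1615, Add(-2150, -1615)), 177180), Rational(1, 2)) = Pow(Add(Mul(-1615, -3765), 177180), Rational(1, 2)) = Pow(Add(6080475, 177180), Rational(1, 2)) = Pow(6257655, Rational(1, 2)) = Mul(9, Pow(77255, Rational(1, 2)))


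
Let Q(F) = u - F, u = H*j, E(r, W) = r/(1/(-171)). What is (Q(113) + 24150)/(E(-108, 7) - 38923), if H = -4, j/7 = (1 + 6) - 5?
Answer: -23981/20455 ≈ -1.1724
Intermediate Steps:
j = 14 (j = 7*((1 + 6) - 5) = 7*(7 - 5) = 7*2 = 14)
E(r, W) = -171*r (E(r, W) = r/(-1/171) = r*(-171) = -171*r)
u = -56 (u = -4*14 = -56)
Q(F) = -56 - F
(Q(113) + 24150)/(E(-108, 7) - 38923) = ((-56 - 1*113) + 24150)/(-171*(-108) - 38923) = ((-56 - 113) + 24150)/(18468 - 38923) = (-169 + 24150)/(-20455) = 23981*(-1/20455) = -23981/20455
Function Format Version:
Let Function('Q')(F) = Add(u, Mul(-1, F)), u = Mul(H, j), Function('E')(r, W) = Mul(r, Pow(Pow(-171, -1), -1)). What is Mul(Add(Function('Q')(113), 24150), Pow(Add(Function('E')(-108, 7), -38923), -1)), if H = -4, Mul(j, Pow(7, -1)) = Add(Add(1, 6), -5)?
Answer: Rational(-23981, 20455) ≈ -1.1724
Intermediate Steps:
j = 14 (j = Mul(7, Add(Add(1, 6), -5)) = Mul(7, Add(7, -5)) = Mul(7, 2) = 14)
Function('E')(r, W) = Mul(-171, r) (Function('E')(r, W) = Mul(r, Pow(Rational(-1, 171), -1)) = Mul(r, -171) = Mul(-171, r))
u = -56 (u = Mul(-4, 14) = -56)
Function('Q')(F) = Add(-56, Mul(-1, F))
Mul(Add(Function('Q')(113), 24150), Pow(Add(Function('E')(-108, 7), -38923), -1)) = Mul(Add(Add(-56, Mul(-1, 113)), 24150), Pow(Add(Mul(-171, -108), -38923), -1)) = Mul(Add(Add(-56, -113), 24150), Pow(Add(18468, -38923), -1)) = Mul(Add(-169, 24150), Pow(-20455, -1)) = Mul(23981, Rational(-1, 20455)) = Rational(-23981, 20455)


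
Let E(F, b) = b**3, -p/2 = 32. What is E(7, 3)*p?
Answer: -1728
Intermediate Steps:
p = -64 (p = -2*32 = -64)
E(7, 3)*p = 3**3*(-64) = 27*(-64) = -1728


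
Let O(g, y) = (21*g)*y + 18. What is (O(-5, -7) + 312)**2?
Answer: 1134225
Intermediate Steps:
O(g, y) = 18 + 21*g*y (O(g, y) = 21*g*y + 18 = 18 + 21*g*y)
(O(-5, -7) + 312)**2 = ((18 + 21*(-5)*(-7)) + 312)**2 = ((18 + 735) + 312)**2 = (753 + 312)**2 = 1065**2 = 1134225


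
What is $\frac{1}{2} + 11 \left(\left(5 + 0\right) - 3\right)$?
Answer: $\frac{45}{2} \approx 22.5$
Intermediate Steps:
$\frac{1}{2} + 11 \left(\left(5 + 0\right) - 3\right) = \frac{1}{2} + 11 \left(5 - 3\right) = \frac{1}{2} + 11 \cdot 2 = \frac{1}{2} + 22 = \frac{45}{2}$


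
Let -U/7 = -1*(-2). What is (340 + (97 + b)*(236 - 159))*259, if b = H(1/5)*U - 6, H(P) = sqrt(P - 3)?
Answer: 1902873 - 279202*I*sqrt(70)/5 ≈ 1.9029e+6 - 4.6719e+5*I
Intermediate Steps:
H(P) = sqrt(-3 + P)
U = -14 (U = -(-7)*(-2) = -7*2 = -14)
b = -6 - 14*I*sqrt(70)/5 (b = sqrt(-3 + 1/5)*(-14) - 6 = sqrt(-14/5)*(-14) - 6 = (I*sqrt(70)/5)*(-14) - 6 = -14*I*sqrt(70)/5 - 6 = -6 - 14*I*sqrt(70)/5 ≈ -6.0 - 23.426*I)
(340 + (97 + b)*(236 - 159))*259 = (340 + (97 + (-6 - 14*I*sqrt(70)/5))*(236 - 159))*259 = (340 + (91 - 14*I*sqrt(70)/5)*77)*259 = (340 + (7007 - 1078*I*sqrt(70)/5))*259 = (7347 - 1078*I*sqrt(70)/5)*259 = 1902873 - 279202*I*sqrt(70)/5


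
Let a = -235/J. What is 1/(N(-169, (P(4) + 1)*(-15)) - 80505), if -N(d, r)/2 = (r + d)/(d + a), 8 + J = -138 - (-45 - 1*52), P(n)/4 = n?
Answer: -4023/323892391 ≈ -1.2421e-5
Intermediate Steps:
P(n) = 4*n
J = -49 (J = -8 + (-138 - (-45 - 1*52)) = -8 + (-138 - (-45 - 52)) = -8 + (-138 - 1*(-97)) = -8 + (-138 + 97) = -8 - 41 = -49)
a = 235/49 (a = -235/(-49) = -235*(-1/49) = 235/49 ≈ 4.7959)
N(d, r) = -2*(d + r)/(235/49 + d) (N(d, r) = -2*(r + d)/(d + 235/49) = -2*(d + r)/(235/49 + d))
1/(N(-169, (P(4) + 1)*(-15)) - 80505) = 1/(98*(-1*(-169) - (4*4 + 1)*(-15))/(235 + 49*(-169)) - 80505) = 1/(98*(169 - (16 + 1)*(-15))/(235 - 8281) - 80505) = 1/(98*(169 - 17*(-15))/(-8046) - 80505) = 1/(98*(-1/8046)*(169 - 1*(-255)) - 80505) = 1/(98*(-1/8046)*(169 + 255) - 80505) = 1/(98*(-1/8046)*424 - 80505) = 1/(-20776/4023 - 80505) = 1/(-323892391/4023) = -4023/323892391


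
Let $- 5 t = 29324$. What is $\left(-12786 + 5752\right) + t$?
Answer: $- \frac{64494}{5} \approx -12899.0$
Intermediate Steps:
$t = - \frac{29324}{5}$ ($t = \left(- \frac{1}{5}\right) 29324 = - \frac{29324}{5} \approx -5864.8$)
$\left(-12786 + 5752\right) + t = \left(-12786 + 5752\right) - \frac{29324}{5} = -7034 - \frac{29324}{5} = - \frac{64494}{5}$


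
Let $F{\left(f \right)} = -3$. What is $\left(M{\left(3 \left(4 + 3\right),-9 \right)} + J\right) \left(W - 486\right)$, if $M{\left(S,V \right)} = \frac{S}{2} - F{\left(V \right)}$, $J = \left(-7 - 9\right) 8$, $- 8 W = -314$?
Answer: $\frac{409223}{8} \approx 51153.0$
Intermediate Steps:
$W = \frac{157}{4}$ ($W = \left(- \frac{1}{8}\right) \left(-314\right) = \frac{157}{4} \approx 39.25$)
$J = -128$ ($J = \left(-16\right) 8 = -128$)
$M{\left(S,V \right)} = 3 + \frac{S}{2}$ ($M{\left(S,V \right)} = \frac{S}{2} - -3 = S \frac{1}{2} + 3 = \frac{S}{2} + 3 = 3 + \frac{S}{2}$)
$\left(M{\left(3 \left(4 + 3\right),-9 \right)} + J\right) \left(W - 486\right) = \left(\left(3 + \frac{3 \left(4 + 3\right)}{2}\right) - 128\right) \left(\frac{157}{4} - 486\right) = \left(\left(3 + \frac{3 \cdot 7}{2}\right) - 128\right) \left(- \frac{1787}{4}\right) = \left(\left(3 + \frac{1}{2} \cdot 21\right) - 128\right) \left(- \frac{1787}{4}\right) = \left(\left(3 + \frac{21}{2}\right) - 128\right) \left(- \frac{1787}{4}\right) = \left(\frac{27}{2} - 128\right) \left(- \frac{1787}{4}\right) = \left(- \frac{229}{2}\right) \left(- \frac{1787}{4}\right) = \frac{409223}{8}$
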